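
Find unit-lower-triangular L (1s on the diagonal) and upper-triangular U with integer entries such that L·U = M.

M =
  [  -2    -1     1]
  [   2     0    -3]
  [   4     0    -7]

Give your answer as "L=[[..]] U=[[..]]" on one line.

  R1 -= -1·R0 → [0,-1,-2]
  R2 -= -2·R0 → [0,-2,-5]
  R2 -= 2·R1 → [0,0,-1]

L=[[1,0,0],[-1,1,0],[-2,2,1]] U=[[-2,-1,1],[0,-1,-2],[0,0,-1]]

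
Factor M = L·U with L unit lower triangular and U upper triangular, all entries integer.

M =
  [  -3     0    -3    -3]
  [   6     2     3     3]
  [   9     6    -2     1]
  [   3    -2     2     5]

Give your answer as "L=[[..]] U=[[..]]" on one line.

L=[[1,0,0,0],[-2,1,0,0],[-3,3,1,0],[-1,-1,2,1]] U=[[-3,0,-3,-3],[0,2,-3,-3],[0,0,-2,1],[0,0,0,-3]]

  row1 -= -2·row0 → [0,2,-3,-3]
  row2 -= -3·row0 → [0,6,-11,-8]
  row3 -= -1·row0 → [0,-2,-1,2]
  row2 -= 3·row1 → [0,0,-2,1]
  row3 -= -1·row1 → [0,0,-4,-1]
  row3 -= 2·row2 → [0,0,0,-3]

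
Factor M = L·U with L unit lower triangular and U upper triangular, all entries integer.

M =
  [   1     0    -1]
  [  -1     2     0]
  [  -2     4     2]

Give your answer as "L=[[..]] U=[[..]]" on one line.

L=[[1,0,0],[-1,1,0],[-2,2,1]] U=[[1,0,-1],[0,2,-1],[0,0,2]]

  R1 -= -1·R0 → [0,2,-1]
  R2 -= -2·R0 → [0,4,0]
  R2 -= 2·R1 → [0,0,2]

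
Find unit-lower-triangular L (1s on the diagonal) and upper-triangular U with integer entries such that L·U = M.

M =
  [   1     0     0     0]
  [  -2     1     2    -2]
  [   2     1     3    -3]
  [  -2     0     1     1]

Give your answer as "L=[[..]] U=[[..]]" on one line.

  R1 -= -2·R0 → [0,1,2,-2]
  R2 -= 2·R0 → [0,1,3,-3]
  R3 -= -2·R0 → [0,0,1,1]
  R2 -= 1·R1 → [0,0,1,-1]
  R3 -= 0·R1 → [0,0,1,1]
  R3 -= 1·R2 → [0,0,0,2]

L=[[1,0,0,0],[-2,1,0,0],[2,1,1,0],[-2,0,1,1]] U=[[1,0,0,0],[0,1,2,-2],[0,0,1,-1],[0,0,0,2]]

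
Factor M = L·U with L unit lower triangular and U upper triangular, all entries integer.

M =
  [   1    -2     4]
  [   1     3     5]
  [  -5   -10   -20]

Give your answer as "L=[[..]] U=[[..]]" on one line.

L=[[1,0,0],[1,1,0],[-5,-4,1]] U=[[1,-2,4],[0,5,1],[0,0,4]]

  R1 -= 1·R0 → [0,5,1]
  R2 -= -5·R0 → [0,-20,0]
  R2 -= -4·R1 → [0,0,4]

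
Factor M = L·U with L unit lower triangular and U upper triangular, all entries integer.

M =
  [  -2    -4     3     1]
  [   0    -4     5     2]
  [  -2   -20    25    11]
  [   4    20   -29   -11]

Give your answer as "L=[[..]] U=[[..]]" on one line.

L=[[1,0,0,0],[0,1,0,0],[1,4,1,0],[-2,-3,-4,1]] U=[[-2,-4,3,1],[0,-4,5,2],[0,0,2,2],[0,0,0,5]]

  r1 -= 0·r0 → [0,-4,5,2]
  r2 -= 1·r0 → [0,-16,22,10]
  r3 -= -2·r0 → [0,12,-23,-9]
  r2 -= 4·r1 → [0,0,2,2]
  r3 -= -3·r1 → [0,0,-8,-3]
  r3 -= -4·r2 → [0,0,0,5]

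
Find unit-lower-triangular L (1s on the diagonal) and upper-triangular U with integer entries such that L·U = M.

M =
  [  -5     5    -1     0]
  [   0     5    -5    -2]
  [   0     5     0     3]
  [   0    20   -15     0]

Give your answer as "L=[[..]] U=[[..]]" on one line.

  row1 -= 0·row0 → [0,5,-5,-2]
  row2 -= 0·row0 → [0,5,0,3]
  row3 -= 0·row0 → [0,20,-15,0]
  row2 -= 1·row1 → [0,0,5,5]
  row3 -= 4·row1 → [0,0,5,8]
  row3 -= 1·row2 → [0,0,0,3]

L=[[1,0,0,0],[0,1,0,0],[0,1,1,0],[0,4,1,1]] U=[[-5,5,-1,0],[0,5,-5,-2],[0,0,5,5],[0,0,0,3]]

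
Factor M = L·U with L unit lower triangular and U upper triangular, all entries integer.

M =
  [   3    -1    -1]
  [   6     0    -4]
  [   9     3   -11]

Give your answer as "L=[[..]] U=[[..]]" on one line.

  row1 -= 2·row0 → [0,2,-2]
  row2 -= 3·row0 → [0,6,-8]
  row2 -= 3·row1 → [0,0,-2]

L=[[1,0,0],[2,1,0],[3,3,1]] U=[[3,-1,-1],[0,2,-2],[0,0,-2]]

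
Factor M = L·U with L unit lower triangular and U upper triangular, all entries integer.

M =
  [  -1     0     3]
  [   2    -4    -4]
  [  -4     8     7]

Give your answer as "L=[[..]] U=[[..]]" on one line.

  R1 -= -2·R0 → [0,-4,2]
  R2 -= 4·R0 → [0,8,-5]
  R2 -= -2·R1 → [0,0,-1]

L=[[1,0,0],[-2,1,0],[4,-2,1]] U=[[-1,0,3],[0,-4,2],[0,0,-1]]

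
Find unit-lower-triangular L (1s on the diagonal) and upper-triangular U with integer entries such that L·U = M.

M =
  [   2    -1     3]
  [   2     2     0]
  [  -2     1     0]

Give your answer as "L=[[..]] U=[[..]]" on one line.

  R1 -= 1·R0 → [0,3,-3]
  R2 -= -1·R0 → [0,0,3]
  R2 -= 0·R1 → [0,0,3]

L=[[1,0,0],[1,1,0],[-1,0,1]] U=[[2,-1,3],[0,3,-3],[0,0,3]]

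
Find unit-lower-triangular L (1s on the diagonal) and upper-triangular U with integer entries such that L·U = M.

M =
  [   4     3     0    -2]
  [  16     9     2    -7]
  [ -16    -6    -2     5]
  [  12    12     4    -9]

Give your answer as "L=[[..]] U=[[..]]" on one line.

  row1 -= 4·row0 → [0,-3,2,1]
  row2 -= -4·row0 → [0,6,-2,-3]
  row3 -= 3·row0 → [0,3,4,-3]
  row2 -= -2·row1 → [0,0,2,-1]
  row3 -= -1·row1 → [0,0,6,-2]
  row3 -= 3·row2 → [0,0,0,1]

L=[[1,0,0,0],[4,1,0,0],[-4,-2,1,0],[3,-1,3,1]] U=[[4,3,0,-2],[0,-3,2,1],[0,0,2,-1],[0,0,0,1]]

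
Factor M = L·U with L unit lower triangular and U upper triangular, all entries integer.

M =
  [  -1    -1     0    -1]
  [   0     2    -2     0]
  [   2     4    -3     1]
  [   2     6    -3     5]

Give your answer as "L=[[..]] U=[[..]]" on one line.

  row1 -= 0·row0 → [0,2,-2,0]
  row2 -= -2·row0 → [0,2,-3,-1]
  row3 -= -2·row0 → [0,4,-3,3]
  row2 -= 1·row1 → [0,0,-1,-1]
  row3 -= 2·row1 → [0,0,1,3]
  row3 -= -1·row2 → [0,0,0,2]

L=[[1,0,0,0],[0,1,0,0],[-2,1,1,0],[-2,2,-1,1]] U=[[-1,-1,0,-1],[0,2,-2,0],[0,0,-1,-1],[0,0,0,2]]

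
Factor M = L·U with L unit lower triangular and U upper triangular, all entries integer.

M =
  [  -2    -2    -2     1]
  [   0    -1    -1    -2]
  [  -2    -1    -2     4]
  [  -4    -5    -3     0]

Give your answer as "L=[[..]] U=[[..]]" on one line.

L=[[1,0,0,0],[0,1,0,0],[1,-1,1,0],[2,1,-2,1]] U=[[-2,-2,-2,1],[0,-1,-1,-2],[0,0,-1,1],[0,0,0,2]]

  r1 -= 0·r0 → [0,-1,-1,-2]
  r2 -= 1·r0 → [0,1,0,3]
  r3 -= 2·r0 → [0,-1,1,-2]
  r2 -= -1·r1 → [0,0,-1,1]
  r3 -= 1·r1 → [0,0,2,0]
  r3 -= -2·r2 → [0,0,0,2]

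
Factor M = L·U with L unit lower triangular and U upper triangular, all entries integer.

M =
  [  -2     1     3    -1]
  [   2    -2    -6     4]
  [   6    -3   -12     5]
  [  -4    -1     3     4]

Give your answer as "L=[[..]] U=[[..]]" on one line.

L=[[1,0,0,0],[-1,1,0,0],[-3,0,1,0],[2,3,-2,1]] U=[[-2,1,3,-1],[0,-1,-3,3],[0,0,-3,2],[0,0,0,1]]

  row1 -= -1·row0 → [0,-1,-3,3]
  row2 -= -3·row0 → [0,0,-3,2]
  row3 -= 2·row0 → [0,-3,-3,6]
  row2 -= 0·row1 → [0,0,-3,2]
  row3 -= 3·row1 → [0,0,6,-3]
  row3 -= -2·row2 → [0,0,0,1]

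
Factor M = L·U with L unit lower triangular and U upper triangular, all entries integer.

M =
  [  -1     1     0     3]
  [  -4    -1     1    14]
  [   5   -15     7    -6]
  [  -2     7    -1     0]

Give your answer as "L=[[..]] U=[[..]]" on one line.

L=[[1,0,0,0],[4,1,0,0],[-5,2,1,0],[2,-1,0,1]] U=[[-1,1,0,3],[0,-5,1,2],[0,0,5,5],[0,0,0,-4]]

  R1 -= 4·R0 → [0,-5,1,2]
  R2 -= -5·R0 → [0,-10,7,9]
  R3 -= 2·R0 → [0,5,-1,-6]
  R2 -= 2·R1 → [0,0,5,5]
  R3 -= -1·R1 → [0,0,0,-4]
  R3 -= 0·R2 → [0,0,0,-4]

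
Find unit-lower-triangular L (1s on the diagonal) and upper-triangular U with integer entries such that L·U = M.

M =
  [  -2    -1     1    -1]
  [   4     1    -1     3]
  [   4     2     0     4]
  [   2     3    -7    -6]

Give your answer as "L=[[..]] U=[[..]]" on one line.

L=[[1,0,0,0],[-2,1,0,0],[-2,0,1,0],[-1,-2,-2,1]] U=[[-2,-1,1,-1],[0,-1,1,1],[0,0,2,2],[0,0,0,-1]]

  r1 -= -2·r0 → [0,-1,1,1]
  r2 -= -2·r0 → [0,0,2,2]
  r3 -= -1·r0 → [0,2,-6,-7]
  r2 -= 0·r1 → [0,0,2,2]
  r3 -= -2·r1 → [0,0,-4,-5]
  r3 -= -2·r2 → [0,0,0,-1]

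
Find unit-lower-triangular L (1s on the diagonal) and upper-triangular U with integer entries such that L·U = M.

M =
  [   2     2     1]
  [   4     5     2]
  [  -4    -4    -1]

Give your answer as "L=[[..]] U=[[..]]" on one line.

  r1 -= 2·r0 → [0,1,0]
  r2 -= -2·r0 → [0,0,1]
  r2 -= 0·r1 → [0,0,1]

L=[[1,0,0],[2,1,0],[-2,0,1]] U=[[2,2,1],[0,1,0],[0,0,1]]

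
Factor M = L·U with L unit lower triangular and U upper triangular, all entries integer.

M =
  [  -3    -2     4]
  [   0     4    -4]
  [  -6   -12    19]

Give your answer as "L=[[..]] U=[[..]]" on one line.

L=[[1,0,0],[0,1,0],[2,-2,1]] U=[[-3,-2,4],[0,4,-4],[0,0,3]]

  R1 -= 0·R0 → [0,4,-4]
  R2 -= 2·R0 → [0,-8,11]
  R2 -= -2·R1 → [0,0,3]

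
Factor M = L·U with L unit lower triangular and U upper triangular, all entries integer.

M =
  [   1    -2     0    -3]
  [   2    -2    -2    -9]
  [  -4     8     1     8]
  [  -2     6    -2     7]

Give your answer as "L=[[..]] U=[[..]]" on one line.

L=[[1,0,0,0],[2,1,0,0],[-4,0,1,0],[-2,1,0,1]] U=[[1,-2,0,-3],[0,2,-2,-3],[0,0,1,-4],[0,0,0,4]]

  r1 -= 2·r0 → [0,2,-2,-3]
  r2 -= -4·r0 → [0,0,1,-4]
  r3 -= -2·r0 → [0,2,-2,1]
  r2 -= 0·r1 → [0,0,1,-4]
  r3 -= 1·r1 → [0,0,0,4]
  r3 -= 0·r2 → [0,0,0,4]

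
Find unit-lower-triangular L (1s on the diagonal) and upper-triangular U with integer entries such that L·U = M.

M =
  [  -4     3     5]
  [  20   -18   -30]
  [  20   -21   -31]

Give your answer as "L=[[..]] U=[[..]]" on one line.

  row1 -= -5·row0 → [0,-3,-5]
  row2 -= -5·row0 → [0,-6,-6]
  row2 -= 2·row1 → [0,0,4]

L=[[1,0,0],[-5,1,0],[-5,2,1]] U=[[-4,3,5],[0,-3,-5],[0,0,4]]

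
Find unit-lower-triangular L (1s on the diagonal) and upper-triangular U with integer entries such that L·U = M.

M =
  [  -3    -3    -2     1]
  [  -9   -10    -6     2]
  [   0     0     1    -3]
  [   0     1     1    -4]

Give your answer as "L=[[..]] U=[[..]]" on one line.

L=[[1,0,0,0],[3,1,0,0],[0,0,1,0],[0,-1,1,1]] U=[[-3,-3,-2,1],[0,-1,0,-1],[0,0,1,-3],[0,0,0,-2]]

  R1 -= 3·R0 → [0,-1,0,-1]
  R2 -= 0·R0 → [0,0,1,-3]
  R3 -= 0·R0 → [0,1,1,-4]
  R2 -= 0·R1 → [0,0,1,-3]
  R3 -= -1·R1 → [0,0,1,-5]
  R3 -= 1·R2 → [0,0,0,-2]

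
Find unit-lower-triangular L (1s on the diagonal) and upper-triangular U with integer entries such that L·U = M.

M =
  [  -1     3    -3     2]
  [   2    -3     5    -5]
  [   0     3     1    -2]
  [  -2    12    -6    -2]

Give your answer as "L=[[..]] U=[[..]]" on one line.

L=[[1,0,0,0],[-2,1,0,0],[0,1,1,0],[2,2,1,1]] U=[[-1,3,-3,2],[0,3,-1,-1],[0,0,2,-1],[0,0,0,-3]]

  row1 -= -2·row0 → [0,3,-1,-1]
  row2 -= 0·row0 → [0,3,1,-2]
  row3 -= 2·row0 → [0,6,0,-6]
  row2 -= 1·row1 → [0,0,2,-1]
  row3 -= 2·row1 → [0,0,2,-4]
  row3 -= 1·row2 → [0,0,0,-3]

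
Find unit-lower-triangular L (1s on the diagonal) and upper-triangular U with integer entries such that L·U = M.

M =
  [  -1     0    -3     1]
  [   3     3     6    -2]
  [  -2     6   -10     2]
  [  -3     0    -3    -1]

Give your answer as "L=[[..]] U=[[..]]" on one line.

L=[[1,0,0,0],[-3,1,0,0],[2,2,1,0],[3,0,3,1]] U=[[-1,0,-3,1],[0,3,-3,1],[0,0,2,-2],[0,0,0,2]]

  R1 -= -3·R0 → [0,3,-3,1]
  R2 -= 2·R0 → [0,6,-4,0]
  R3 -= 3·R0 → [0,0,6,-4]
  R2 -= 2·R1 → [0,0,2,-2]
  R3 -= 0·R1 → [0,0,6,-4]
  R3 -= 3·R2 → [0,0,0,2]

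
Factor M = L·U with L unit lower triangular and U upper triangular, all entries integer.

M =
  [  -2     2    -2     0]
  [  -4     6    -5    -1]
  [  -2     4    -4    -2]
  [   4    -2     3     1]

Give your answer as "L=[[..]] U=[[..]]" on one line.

L=[[1,0,0,0],[2,1,0,0],[1,1,1,0],[-2,1,0,1]] U=[[-2,2,-2,0],[0,2,-1,-1],[0,0,-1,-1],[0,0,0,2]]

  r1 -= 2·r0 → [0,2,-1,-1]
  r2 -= 1·r0 → [0,2,-2,-2]
  r3 -= -2·r0 → [0,2,-1,1]
  r2 -= 1·r1 → [0,0,-1,-1]
  r3 -= 1·r1 → [0,0,0,2]
  r3 -= 0·r2 → [0,0,0,2]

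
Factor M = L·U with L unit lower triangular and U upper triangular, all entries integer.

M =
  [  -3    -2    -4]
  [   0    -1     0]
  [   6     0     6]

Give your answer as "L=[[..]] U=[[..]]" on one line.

L=[[1,0,0],[0,1,0],[-2,4,1]] U=[[-3,-2,-4],[0,-1,0],[0,0,-2]]

  row1 -= 0·row0 → [0,-1,0]
  row2 -= -2·row0 → [0,-4,-2]
  row2 -= 4·row1 → [0,0,-2]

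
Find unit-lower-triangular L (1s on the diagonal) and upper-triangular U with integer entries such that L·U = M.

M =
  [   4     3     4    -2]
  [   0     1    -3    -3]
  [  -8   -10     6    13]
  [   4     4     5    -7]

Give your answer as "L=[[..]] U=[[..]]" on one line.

L=[[1,0,0,0],[0,1,0,0],[-2,-4,1,0],[1,1,2,1]] U=[[4,3,4,-2],[0,1,-3,-3],[0,0,2,-3],[0,0,0,4]]

  r1 -= 0·r0 → [0,1,-3,-3]
  r2 -= -2·r0 → [0,-4,14,9]
  r3 -= 1·r0 → [0,1,1,-5]
  r2 -= -4·r1 → [0,0,2,-3]
  r3 -= 1·r1 → [0,0,4,-2]
  r3 -= 2·r2 → [0,0,0,4]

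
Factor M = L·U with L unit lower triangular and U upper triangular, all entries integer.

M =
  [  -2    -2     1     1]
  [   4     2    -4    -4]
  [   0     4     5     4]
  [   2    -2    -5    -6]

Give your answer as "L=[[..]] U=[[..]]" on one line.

  R1 -= -2·R0 → [0,-2,-2,-2]
  R2 -= 0·R0 → [0,4,5,4]
  R3 -= -1·R0 → [0,-4,-4,-5]
  R2 -= -2·R1 → [0,0,1,0]
  R3 -= 2·R1 → [0,0,0,-1]
  R3 -= 0·R2 → [0,0,0,-1]

L=[[1,0,0,0],[-2,1,0,0],[0,-2,1,0],[-1,2,0,1]] U=[[-2,-2,1,1],[0,-2,-2,-2],[0,0,1,0],[0,0,0,-1]]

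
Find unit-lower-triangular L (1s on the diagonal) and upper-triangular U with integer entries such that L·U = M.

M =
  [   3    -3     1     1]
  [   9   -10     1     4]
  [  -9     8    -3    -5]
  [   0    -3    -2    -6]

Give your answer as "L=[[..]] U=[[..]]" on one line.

L=[[1,0,0,0],[3,1,0,0],[-3,1,1,0],[0,3,2,1]] U=[[3,-3,1,1],[0,-1,-2,1],[0,0,2,-3],[0,0,0,-3]]

  R1 -= 3·R0 → [0,-1,-2,1]
  R2 -= -3·R0 → [0,-1,0,-2]
  R3 -= 0·R0 → [0,-3,-2,-6]
  R2 -= 1·R1 → [0,0,2,-3]
  R3 -= 3·R1 → [0,0,4,-9]
  R3 -= 2·R2 → [0,0,0,-3]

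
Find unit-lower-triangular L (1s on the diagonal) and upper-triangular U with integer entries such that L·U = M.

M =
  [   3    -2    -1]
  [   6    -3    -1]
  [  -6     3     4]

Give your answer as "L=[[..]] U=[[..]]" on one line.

  row1 -= 2·row0 → [0,1,1]
  row2 -= -2·row0 → [0,-1,2]
  row2 -= -1·row1 → [0,0,3]

L=[[1,0,0],[2,1,0],[-2,-1,1]] U=[[3,-2,-1],[0,1,1],[0,0,3]]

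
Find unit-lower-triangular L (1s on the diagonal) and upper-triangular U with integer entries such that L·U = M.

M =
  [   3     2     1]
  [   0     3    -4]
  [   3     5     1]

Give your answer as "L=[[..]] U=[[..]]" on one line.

L=[[1,0,0],[0,1,0],[1,1,1]] U=[[3,2,1],[0,3,-4],[0,0,4]]

  row1 -= 0·row0 → [0,3,-4]
  row2 -= 1·row0 → [0,3,0]
  row2 -= 1·row1 → [0,0,4]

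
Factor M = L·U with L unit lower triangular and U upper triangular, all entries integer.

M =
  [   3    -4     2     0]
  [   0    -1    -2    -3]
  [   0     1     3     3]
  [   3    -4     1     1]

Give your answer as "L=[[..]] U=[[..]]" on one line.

  r1 -= 0·r0 → [0,-1,-2,-3]
  r2 -= 0·r0 → [0,1,3,3]
  r3 -= 1·r0 → [0,0,-1,1]
  r2 -= -1·r1 → [0,0,1,0]
  r3 -= 0·r1 → [0,0,-1,1]
  r3 -= -1·r2 → [0,0,0,1]

L=[[1,0,0,0],[0,1,0,0],[0,-1,1,0],[1,0,-1,1]] U=[[3,-4,2,0],[0,-1,-2,-3],[0,0,1,0],[0,0,0,1]]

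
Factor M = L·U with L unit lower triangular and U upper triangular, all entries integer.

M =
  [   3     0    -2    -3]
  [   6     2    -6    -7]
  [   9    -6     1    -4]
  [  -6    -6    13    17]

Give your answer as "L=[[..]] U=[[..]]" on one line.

L=[[1,0,0,0],[2,1,0,0],[3,-3,1,0],[-2,-3,3,1]] U=[[3,0,-2,-3],[0,2,-2,-1],[0,0,1,2],[0,0,0,2]]

  R1 -= 2·R0 → [0,2,-2,-1]
  R2 -= 3·R0 → [0,-6,7,5]
  R3 -= -2·R0 → [0,-6,9,11]
  R2 -= -3·R1 → [0,0,1,2]
  R3 -= -3·R1 → [0,0,3,8]
  R3 -= 3·R2 → [0,0,0,2]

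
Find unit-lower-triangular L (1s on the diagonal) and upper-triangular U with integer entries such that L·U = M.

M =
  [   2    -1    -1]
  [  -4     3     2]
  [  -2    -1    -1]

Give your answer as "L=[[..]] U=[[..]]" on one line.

  R1 -= -2·R0 → [0,1,0]
  R2 -= -1·R0 → [0,-2,-2]
  R2 -= -2·R1 → [0,0,-2]

L=[[1,0,0],[-2,1,0],[-1,-2,1]] U=[[2,-1,-1],[0,1,0],[0,0,-2]]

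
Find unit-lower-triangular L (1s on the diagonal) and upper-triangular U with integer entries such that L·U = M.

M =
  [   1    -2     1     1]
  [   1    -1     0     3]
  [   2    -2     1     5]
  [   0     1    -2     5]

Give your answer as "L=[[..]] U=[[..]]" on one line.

L=[[1,0,0,0],[1,1,0,0],[2,2,1,0],[0,1,-1,1]] U=[[1,-2,1,1],[0,1,-1,2],[0,0,1,-1],[0,0,0,2]]

  r1 -= 1·r0 → [0,1,-1,2]
  r2 -= 2·r0 → [0,2,-1,3]
  r3 -= 0·r0 → [0,1,-2,5]
  r2 -= 2·r1 → [0,0,1,-1]
  r3 -= 1·r1 → [0,0,-1,3]
  r3 -= -1·r2 → [0,0,0,2]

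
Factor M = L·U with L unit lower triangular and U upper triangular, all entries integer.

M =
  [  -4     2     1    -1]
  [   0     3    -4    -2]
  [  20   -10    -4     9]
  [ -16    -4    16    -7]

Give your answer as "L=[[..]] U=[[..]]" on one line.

  r1 -= 0·r0 → [0,3,-4,-2]
  r2 -= -5·r0 → [0,0,1,4]
  r3 -= 4·r0 → [0,-12,12,-3]
  r2 -= 0·r1 → [0,0,1,4]
  r3 -= -4·r1 → [0,0,-4,-11]
  r3 -= -4·r2 → [0,0,0,5]

L=[[1,0,0,0],[0,1,0,0],[-5,0,1,0],[4,-4,-4,1]] U=[[-4,2,1,-1],[0,3,-4,-2],[0,0,1,4],[0,0,0,5]]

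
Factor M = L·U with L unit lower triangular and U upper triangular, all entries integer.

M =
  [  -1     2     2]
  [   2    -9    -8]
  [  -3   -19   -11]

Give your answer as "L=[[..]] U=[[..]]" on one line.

  r1 -= -2·r0 → [0,-5,-4]
  r2 -= 3·r0 → [0,-25,-17]
  r2 -= 5·r1 → [0,0,3]

L=[[1,0,0],[-2,1,0],[3,5,1]] U=[[-1,2,2],[0,-5,-4],[0,0,3]]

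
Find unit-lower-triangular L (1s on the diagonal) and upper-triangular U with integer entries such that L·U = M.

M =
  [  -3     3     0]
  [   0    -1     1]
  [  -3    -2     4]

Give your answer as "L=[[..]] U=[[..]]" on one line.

  row1 -= 0·row0 → [0,-1,1]
  row2 -= 1·row0 → [0,-5,4]
  row2 -= 5·row1 → [0,0,-1]

L=[[1,0,0],[0,1,0],[1,5,1]] U=[[-3,3,0],[0,-1,1],[0,0,-1]]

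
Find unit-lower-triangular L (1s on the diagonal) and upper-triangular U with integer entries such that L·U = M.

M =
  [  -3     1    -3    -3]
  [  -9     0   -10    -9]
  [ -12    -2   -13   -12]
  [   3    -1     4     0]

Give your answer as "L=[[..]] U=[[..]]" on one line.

L=[[1,0,0,0],[3,1,0,0],[4,2,1,0],[-1,0,1,1]] U=[[-3,1,-3,-3],[0,-3,-1,0],[0,0,1,0],[0,0,0,-3]]

  R1 -= 3·R0 → [0,-3,-1,0]
  R2 -= 4·R0 → [0,-6,-1,0]
  R3 -= -1·R0 → [0,0,1,-3]
  R2 -= 2·R1 → [0,0,1,0]
  R3 -= 0·R1 → [0,0,1,-3]
  R3 -= 1·R2 → [0,0,0,-3]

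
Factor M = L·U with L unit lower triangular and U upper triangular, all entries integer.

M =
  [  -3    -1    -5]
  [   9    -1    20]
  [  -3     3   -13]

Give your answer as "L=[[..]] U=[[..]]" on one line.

L=[[1,0,0],[-3,1,0],[1,-1,1]] U=[[-3,-1,-5],[0,-4,5],[0,0,-3]]

  row1 -= -3·row0 → [0,-4,5]
  row2 -= 1·row0 → [0,4,-8]
  row2 -= -1·row1 → [0,0,-3]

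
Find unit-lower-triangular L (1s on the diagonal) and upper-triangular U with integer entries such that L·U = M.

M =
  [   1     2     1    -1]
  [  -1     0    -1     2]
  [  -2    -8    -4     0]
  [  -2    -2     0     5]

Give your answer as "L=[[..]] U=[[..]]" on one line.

L=[[1,0,0,0],[-1,1,0,0],[-2,-2,1,0],[-2,1,-1,1]] U=[[1,2,1,-1],[0,2,0,1],[0,0,-2,0],[0,0,0,2]]

  R1 -= -1·R0 → [0,2,0,1]
  R2 -= -2·R0 → [0,-4,-2,-2]
  R3 -= -2·R0 → [0,2,2,3]
  R2 -= -2·R1 → [0,0,-2,0]
  R3 -= 1·R1 → [0,0,2,2]
  R3 -= -1·R2 → [0,0,0,2]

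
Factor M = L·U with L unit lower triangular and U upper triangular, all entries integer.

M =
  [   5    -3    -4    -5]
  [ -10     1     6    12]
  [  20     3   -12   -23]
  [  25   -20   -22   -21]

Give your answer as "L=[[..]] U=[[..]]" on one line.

L=[[1,0,0,0],[-2,1,0,0],[4,-3,1,0],[5,1,0,1]] U=[[5,-3,-4,-5],[0,-5,-2,2],[0,0,-2,3],[0,0,0,2]]

  row1 -= -2·row0 → [0,-5,-2,2]
  row2 -= 4·row0 → [0,15,4,-3]
  row3 -= 5·row0 → [0,-5,-2,4]
  row2 -= -3·row1 → [0,0,-2,3]
  row3 -= 1·row1 → [0,0,0,2]
  row3 -= 0·row2 → [0,0,0,2]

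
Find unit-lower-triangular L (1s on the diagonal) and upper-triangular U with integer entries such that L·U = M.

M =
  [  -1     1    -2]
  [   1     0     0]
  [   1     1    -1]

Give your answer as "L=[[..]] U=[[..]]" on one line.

  R1 -= -1·R0 → [0,1,-2]
  R2 -= -1·R0 → [0,2,-3]
  R2 -= 2·R1 → [0,0,1]

L=[[1,0,0],[-1,1,0],[-1,2,1]] U=[[-1,1,-2],[0,1,-2],[0,0,1]]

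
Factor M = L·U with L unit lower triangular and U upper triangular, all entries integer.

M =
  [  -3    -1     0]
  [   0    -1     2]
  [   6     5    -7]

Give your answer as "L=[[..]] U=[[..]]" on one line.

L=[[1,0,0],[0,1,0],[-2,-3,1]] U=[[-3,-1,0],[0,-1,2],[0,0,-1]]

  R1 -= 0·R0 → [0,-1,2]
  R2 -= -2·R0 → [0,3,-7]
  R2 -= -3·R1 → [0,0,-1]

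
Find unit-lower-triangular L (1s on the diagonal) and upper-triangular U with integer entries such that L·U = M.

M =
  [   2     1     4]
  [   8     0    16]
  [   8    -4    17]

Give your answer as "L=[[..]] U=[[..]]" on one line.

L=[[1,0,0],[4,1,0],[4,2,1]] U=[[2,1,4],[0,-4,0],[0,0,1]]

  row1 -= 4·row0 → [0,-4,0]
  row2 -= 4·row0 → [0,-8,1]
  row2 -= 2·row1 → [0,0,1]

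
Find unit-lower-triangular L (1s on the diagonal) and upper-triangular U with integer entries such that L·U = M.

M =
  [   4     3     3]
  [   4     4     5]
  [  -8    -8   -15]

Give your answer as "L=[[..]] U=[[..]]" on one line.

  r1 -= 1·r0 → [0,1,2]
  r2 -= -2·r0 → [0,-2,-9]
  r2 -= -2·r1 → [0,0,-5]

L=[[1,0,0],[1,1,0],[-2,-2,1]] U=[[4,3,3],[0,1,2],[0,0,-5]]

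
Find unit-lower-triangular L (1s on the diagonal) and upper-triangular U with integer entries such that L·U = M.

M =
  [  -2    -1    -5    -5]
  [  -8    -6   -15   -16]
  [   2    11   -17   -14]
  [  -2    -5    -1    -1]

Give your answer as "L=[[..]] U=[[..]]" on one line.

  r1 -= 4·r0 → [0,-2,5,4]
  r2 -= -1·r0 → [0,10,-22,-19]
  r3 -= 1·r0 → [0,-4,4,4]
  r2 -= -5·r1 → [0,0,3,1]
  r3 -= 2·r1 → [0,0,-6,-4]
  r3 -= -2·r2 → [0,0,0,-2]

L=[[1,0,0,0],[4,1,0,0],[-1,-5,1,0],[1,2,-2,1]] U=[[-2,-1,-5,-5],[0,-2,5,4],[0,0,3,1],[0,0,0,-2]]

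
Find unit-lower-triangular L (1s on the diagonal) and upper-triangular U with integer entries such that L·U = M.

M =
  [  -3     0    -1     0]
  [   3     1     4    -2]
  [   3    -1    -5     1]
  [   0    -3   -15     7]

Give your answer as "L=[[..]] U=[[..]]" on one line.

  R1 -= -1·R0 → [0,1,3,-2]
  R2 -= -1·R0 → [0,-1,-6,1]
  R3 -= 0·R0 → [0,-3,-15,7]
  R2 -= -1·R1 → [0,0,-3,-1]
  R3 -= -3·R1 → [0,0,-6,1]
  R3 -= 2·R2 → [0,0,0,3]

L=[[1,0,0,0],[-1,1,0,0],[-1,-1,1,0],[0,-3,2,1]] U=[[-3,0,-1,0],[0,1,3,-2],[0,0,-3,-1],[0,0,0,3]]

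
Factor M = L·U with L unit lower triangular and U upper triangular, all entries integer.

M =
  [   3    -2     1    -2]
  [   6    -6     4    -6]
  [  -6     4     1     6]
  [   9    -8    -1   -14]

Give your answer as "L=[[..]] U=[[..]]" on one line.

L=[[1,0,0,0],[2,1,0,0],[-2,0,1,0],[3,1,-2,1]] U=[[3,-2,1,-2],[0,-2,2,-2],[0,0,3,2],[0,0,0,-2]]

  r1 -= 2·r0 → [0,-2,2,-2]
  r2 -= -2·r0 → [0,0,3,2]
  r3 -= 3·r0 → [0,-2,-4,-8]
  r2 -= 0·r1 → [0,0,3,2]
  r3 -= 1·r1 → [0,0,-6,-6]
  r3 -= -2·r2 → [0,0,0,-2]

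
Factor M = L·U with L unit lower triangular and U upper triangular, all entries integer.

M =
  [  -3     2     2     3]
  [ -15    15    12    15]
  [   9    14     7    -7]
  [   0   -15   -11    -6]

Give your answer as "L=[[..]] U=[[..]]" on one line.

L=[[1,0,0,0],[5,1,0,0],[-3,4,1,0],[0,-3,-1,1]] U=[[-3,2,2,3],[0,5,2,0],[0,0,5,2],[0,0,0,-4]]

  r1 -= 5·r0 → [0,5,2,0]
  r2 -= -3·r0 → [0,20,13,2]
  r3 -= 0·r0 → [0,-15,-11,-6]
  r2 -= 4·r1 → [0,0,5,2]
  r3 -= -3·r1 → [0,0,-5,-6]
  r3 -= -1·r2 → [0,0,0,-4]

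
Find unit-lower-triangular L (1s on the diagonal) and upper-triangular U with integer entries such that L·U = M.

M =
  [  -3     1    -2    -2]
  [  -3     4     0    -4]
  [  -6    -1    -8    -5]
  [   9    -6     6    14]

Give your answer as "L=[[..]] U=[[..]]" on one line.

L=[[1,0,0,0],[1,1,0,0],[2,-1,1,0],[-3,-1,-1,1]] U=[[-3,1,-2,-2],[0,3,2,-2],[0,0,-2,-3],[0,0,0,3]]

  r1 -= 1·r0 → [0,3,2,-2]
  r2 -= 2·r0 → [0,-3,-4,-1]
  r3 -= -3·r0 → [0,-3,0,8]
  r2 -= -1·r1 → [0,0,-2,-3]
  r3 -= -1·r1 → [0,0,2,6]
  r3 -= -1·r2 → [0,0,0,3]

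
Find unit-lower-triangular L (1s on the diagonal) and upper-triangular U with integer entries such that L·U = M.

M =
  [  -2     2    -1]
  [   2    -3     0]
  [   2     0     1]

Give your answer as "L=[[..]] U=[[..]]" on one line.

L=[[1,0,0],[-1,1,0],[-1,-2,1]] U=[[-2,2,-1],[0,-1,-1],[0,0,-2]]

  row1 -= -1·row0 → [0,-1,-1]
  row2 -= -1·row0 → [0,2,0]
  row2 -= -2·row1 → [0,0,-2]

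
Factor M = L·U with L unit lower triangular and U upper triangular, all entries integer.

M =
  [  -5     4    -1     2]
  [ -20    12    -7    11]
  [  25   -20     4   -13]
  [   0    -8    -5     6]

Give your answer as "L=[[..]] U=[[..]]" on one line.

  R1 -= 4·R0 → [0,-4,-3,3]
  R2 -= -5·R0 → [0,0,-1,-3]
  R3 -= 0·R0 → [0,-8,-5,6]
  R2 -= 0·R1 → [0,0,-1,-3]
  R3 -= 2·R1 → [0,0,1,0]
  R3 -= -1·R2 → [0,0,0,-3]

L=[[1,0,0,0],[4,1,0,0],[-5,0,1,0],[0,2,-1,1]] U=[[-5,4,-1,2],[0,-4,-3,3],[0,0,-1,-3],[0,0,0,-3]]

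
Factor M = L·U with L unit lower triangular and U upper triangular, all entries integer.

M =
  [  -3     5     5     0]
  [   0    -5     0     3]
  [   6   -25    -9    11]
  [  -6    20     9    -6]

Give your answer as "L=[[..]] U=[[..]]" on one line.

L=[[1,0,0,0],[0,1,0,0],[-2,3,1,0],[2,-2,-1,1]] U=[[-3,5,5,0],[0,-5,0,3],[0,0,1,2],[0,0,0,2]]

  r1 -= 0·r0 → [0,-5,0,3]
  r2 -= -2·r0 → [0,-15,1,11]
  r3 -= 2·r0 → [0,10,-1,-6]
  r2 -= 3·r1 → [0,0,1,2]
  r3 -= -2·r1 → [0,0,-1,0]
  r3 -= -1·r2 → [0,0,0,2]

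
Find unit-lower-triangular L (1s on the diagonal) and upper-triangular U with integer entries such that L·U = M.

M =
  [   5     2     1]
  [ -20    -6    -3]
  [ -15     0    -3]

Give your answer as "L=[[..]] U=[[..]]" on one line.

L=[[1,0,0],[-4,1,0],[-3,3,1]] U=[[5,2,1],[0,2,1],[0,0,-3]]

  row1 -= -4·row0 → [0,2,1]
  row2 -= -3·row0 → [0,6,0]
  row2 -= 3·row1 → [0,0,-3]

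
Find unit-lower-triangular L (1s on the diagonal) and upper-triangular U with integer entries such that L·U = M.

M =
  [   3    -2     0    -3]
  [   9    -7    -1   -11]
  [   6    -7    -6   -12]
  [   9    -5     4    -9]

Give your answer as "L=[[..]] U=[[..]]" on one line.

L=[[1,0,0,0],[3,1,0,0],[2,3,1,0],[3,-1,-1,1]] U=[[3,-2,0,-3],[0,-1,-1,-2],[0,0,-3,0],[0,0,0,-2]]

  row1 -= 3·row0 → [0,-1,-1,-2]
  row2 -= 2·row0 → [0,-3,-6,-6]
  row3 -= 3·row0 → [0,1,4,0]
  row2 -= 3·row1 → [0,0,-3,0]
  row3 -= -1·row1 → [0,0,3,-2]
  row3 -= -1·row2 → [0,0,0,-2]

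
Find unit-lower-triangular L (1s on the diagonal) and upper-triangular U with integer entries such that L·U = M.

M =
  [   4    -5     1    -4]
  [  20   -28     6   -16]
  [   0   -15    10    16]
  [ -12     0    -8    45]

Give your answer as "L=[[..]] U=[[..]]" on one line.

L=[[1,0,0,0],[5,1,0,0],[0,5,1,0],[-3,5,-2,1]] U=[[4,-5,1,-4],[0,-3,1,4],[0,0,5,-4],[0,0,0,5]]

  row1 -= 5·row0 → [0,-3,1,4]
  row2 -= 0·row0 → [0,-15,10,16]
  row3 -= -3·row0 → [0,-15,-5,33]
  row2 -= 5·row1 → [0,0,5,-4]
  row3 -= 5·row1 → [0,0,-10,13]
  row3 -= -2·row2 → [0,0,0,5]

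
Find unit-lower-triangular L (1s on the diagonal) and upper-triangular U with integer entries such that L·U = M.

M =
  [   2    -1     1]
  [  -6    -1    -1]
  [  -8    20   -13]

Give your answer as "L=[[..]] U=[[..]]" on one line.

  row1 -= -3·row0 → [0,-4,2]
  row2 -= -4·row0 → [0,16,-9]
  row2 -= -4·row1 → [0,0,-1]

L=[[1,0,0],[-3,1,0],[-4,-4,1]] U=[[2,-1,1],[0,-4,2],[0,0,-1]]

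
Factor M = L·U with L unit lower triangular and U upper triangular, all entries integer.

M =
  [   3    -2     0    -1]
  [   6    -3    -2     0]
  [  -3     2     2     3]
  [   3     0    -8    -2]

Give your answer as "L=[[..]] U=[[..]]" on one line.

  row1 -= 2·row0 → [0,1,-2,2]
  row2 -= -1·row0 → [0,0,2,2]
  row3 -= 1·row0 → [0,2,-8,-1]
  row2 -= 0·row1 → [0,0,2,2]
  row3 -= 2·row1 → [0,0,-4,-5]
  row3 -= -2·row2 → [0,0,0,-1]

L=[[1,0,0,0],[2,1,0,0],[-1,0,1,0],[1,2,-2,1]] U=[[3,-2,0,-1],[0,1,-2,2],[0,0,2,2],[0,0,0,-1]]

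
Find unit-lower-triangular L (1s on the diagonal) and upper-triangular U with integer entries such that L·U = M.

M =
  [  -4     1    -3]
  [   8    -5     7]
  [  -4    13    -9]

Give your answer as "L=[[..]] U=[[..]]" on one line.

L=[[1,0,0],[-2,1,0],[1,-4,1]] U=[[-4,1,-3],[0,-3,1],[0,0,-2]]

  r1 -= -2·r0 → [0,-3,1]
  r2 -= 1·r0 → [0,12,-6]
  r2 -= -4·r1 → [0,0,-2]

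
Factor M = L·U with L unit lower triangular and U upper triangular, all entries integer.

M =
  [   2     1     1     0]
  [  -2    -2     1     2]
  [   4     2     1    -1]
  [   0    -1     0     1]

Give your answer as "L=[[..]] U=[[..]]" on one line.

  row1 -= -1·row0 → [0,-1,2,2]
  row2 -= 2·row0 → [0,0,-1,-1]
  row3 -= 0·row0 → [0,-1,0,1]
  row2 -= 0·row1 → [0,0,-1,-1]
  row3 -= 1·row1 → [0,0,-2,-1]
  row3 -= 2·row2 → [0,0,0,1]

L=[[1,0,0,0],[-1,1,0,0],[2,0,1,0],[0,1,2,1]] U=[[2,1,1,0],[0,-1,2,2],[0,0,-1,-1],[0,0,0,1]]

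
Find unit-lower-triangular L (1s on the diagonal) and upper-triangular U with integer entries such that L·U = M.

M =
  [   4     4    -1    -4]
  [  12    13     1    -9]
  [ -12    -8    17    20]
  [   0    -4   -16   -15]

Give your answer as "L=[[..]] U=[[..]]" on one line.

  r1 -= 3·r0 → [0,1,4,3]
  r2 -= -3·r0 → [0,4,14,8]
  r3 -= 0·r0 → [0,-4,-16,-15]
  r2 -= 4·r1 → [0,0,-2,-4]
  r3 -= -4·r1 → [0,0,0,-3]
  r3 -= 0·r2 → [0,0,0,-3]

L=[[1,0,0,0],[3,1,0,0],[-3,4,1,0],[0,-4,0,1]] U=[[4,4,-1,-4],[0,1,4,3],[0,0,-2,-4],[0,0,0,-3]]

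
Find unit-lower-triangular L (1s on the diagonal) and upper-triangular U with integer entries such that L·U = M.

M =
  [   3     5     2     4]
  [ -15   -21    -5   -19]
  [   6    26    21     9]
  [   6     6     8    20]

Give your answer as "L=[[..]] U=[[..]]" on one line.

L=[[1,0,0,0],[-5,1,0,0],[2,4,1,0],[2,-1,-3,1]] U=[[3,5,2,4],[0,4,5,1],[0,0,-3,-3],[0,0,0,4]]

  R1 -= -5·R0 → [0,4,5,1]
  R2 -= 2·R0 → [0,16,17,1]
  R3 -= 2·R0 → [0,-4,4,12]
  R2 -= 4·R1 → [0,0,-3,-3]
  R3 -= -1·R1 → [0,0,9,13]
  R3 -= -3·R2 → [0,0,0,4]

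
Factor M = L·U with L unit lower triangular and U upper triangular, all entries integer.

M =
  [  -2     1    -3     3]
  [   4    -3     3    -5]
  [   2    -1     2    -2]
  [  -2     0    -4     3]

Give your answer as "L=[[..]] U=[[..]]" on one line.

L=[[1,0,0,0],[-2,1,0,0],[-1,0,1,0],[1,1,-2,1]] U=[[-2,1,-3,3],[0,-1,-3,1],[0,0,-1,1],[0,0,0,1]]

  r1 -= -2·r0 → [0,-1,-3,1]
  r2 -= -1·r0 → [0,0,-1,1]
  r3 -= 1·r0 → [0,-1,-1,0]
  r2 -= 0·r1 → [0,0,-1,1]
  r3 -= 1·r1 → [0,0,2,-1]
  r3 -= -2·r2 → [0,0,0,1]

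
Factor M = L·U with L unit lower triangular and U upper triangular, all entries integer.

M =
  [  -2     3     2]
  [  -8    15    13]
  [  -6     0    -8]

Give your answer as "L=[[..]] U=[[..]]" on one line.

  r1 -= 4·r0 → [0,3,5]
  r2 -= 3·r0 → [0,-9,-14]
  r2 -= -3·r1 → [0,0,1]

L=[[1,0,0],[4,1,0],[3,-3,1]] U=[[-2,3,2],[0,3,5],[0,0,1]]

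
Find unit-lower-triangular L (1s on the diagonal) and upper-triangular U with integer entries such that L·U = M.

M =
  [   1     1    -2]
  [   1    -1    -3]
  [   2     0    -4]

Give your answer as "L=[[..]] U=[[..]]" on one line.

L=[[1,0,0],[1,1,0],[2,1,1]] U=[[1,1,-2],[0,-2,-1],[0,0,1]]

  R1 -= 1·R0 → [0,-2,-1]
  R2 -= 2·R0 → [0,-2,0]
  R2 -= 1·R1 → [0,0,1]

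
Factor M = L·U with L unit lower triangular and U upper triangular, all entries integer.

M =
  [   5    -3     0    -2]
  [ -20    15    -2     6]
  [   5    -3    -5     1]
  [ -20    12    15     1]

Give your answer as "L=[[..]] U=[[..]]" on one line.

L=[[1,0,0,0],[-4,1,0,0],[1,0,1,0],[-4,0,-3,1]] U=[[5,-3,0,-2],[0,3,-2,-2],[0,0,-5,3],[0,0,0,2]]

  r1 -= -4·r0 → [0,3,-2,-2]
  r2 -= 1·r0 → [0,0,-5,3]
  r3 -= -4·r0 → [0,0,15,-7]
  r2 -= 0·r1 → [0,0,-5,3]
  r3 -= 0·r1 → [0,0,15,-7]
  r3 -= -3·r2 → [0,0,0,2]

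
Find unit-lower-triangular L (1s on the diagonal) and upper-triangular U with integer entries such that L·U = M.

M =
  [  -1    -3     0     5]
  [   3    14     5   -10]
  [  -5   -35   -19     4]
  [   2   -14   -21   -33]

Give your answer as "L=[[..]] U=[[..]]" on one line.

L=[[1,0,0,0],[-3,1,0,0],[5,-4,1,0],[-2,-4,-1,1]] U=[[-1,-3,0,5],[0,5,5,5],[0,0,1,-1],[0,0,0,-4]]

  r1 -= -3·r0 → [0,5,5,5]
  r2 -= 5·r0 → [0,-20,-19,-21]
  r3 -= -2·r0 → [0,-20,-21,-23]
  r2 -= -4·r1 → [0,0,1,-1]
  r3 -= -4·r1 → [0,0,-1,-3]
  r3 -= -1·r2 → [0,0,0,-4]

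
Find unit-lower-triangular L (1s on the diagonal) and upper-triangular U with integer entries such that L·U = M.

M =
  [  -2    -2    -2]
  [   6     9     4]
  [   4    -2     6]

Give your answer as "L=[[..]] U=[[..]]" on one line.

  row1 -= -3·row0 → [0,3,-2]
  row2 -= -2·row0 → [0,-6,2]
  row2 -= -2·row1 → [0,0,-2]

L=[[1,0,0],[-3,1,0],[-2,-2,1]] U=[[-2,-2,-2],[0,3,-2],[0,0,-2]]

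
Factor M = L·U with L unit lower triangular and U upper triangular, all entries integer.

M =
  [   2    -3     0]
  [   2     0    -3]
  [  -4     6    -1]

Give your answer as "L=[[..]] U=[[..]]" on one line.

L=[[1,0,0],[1,1,0],[-2,0,1]] U=[[2,-3,0],[0,3,-3],[0,0,-1]]

  row1 -= 1·row0 → [0,3,-3]
  row2 -= -2·row0 → [0,0,-1]
  row2 -= 0·row1 → [0,0,-1]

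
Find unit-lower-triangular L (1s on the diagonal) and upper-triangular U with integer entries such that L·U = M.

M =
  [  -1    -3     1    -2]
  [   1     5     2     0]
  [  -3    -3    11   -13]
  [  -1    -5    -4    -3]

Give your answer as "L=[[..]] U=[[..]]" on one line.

  r1 -= -1·r0 → [0,2,3,-2]
  r2 -= 3·r0 → [0,6,8,-7]
  r3 -= 1·r0 → [0,-2,-5,-1]
  r2 -= 3·r1 → [0,0,-1,-1]
  r3 -= -1·r1 → [0,0,-2,-3]
  r3 -= 2·r2 → [0,0,0,-1]

L=[[1,0,0,0],[-1,1,0,0],[3,3,1,0],[1,-1,2,1]] U=[[-1,-3,1,-2],[0,2,3,-2],[0,0,-1,-1],[0,0,0,-1]]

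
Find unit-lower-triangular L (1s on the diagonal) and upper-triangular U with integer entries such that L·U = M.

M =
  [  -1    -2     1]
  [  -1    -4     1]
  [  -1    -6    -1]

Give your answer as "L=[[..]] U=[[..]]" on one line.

L=[[1,0,0],[1,1,0],[1,2,1]] U=[[-1,-2,1],[0,-2,0],[0,0,-2]]

  row1 -= 1·row0 → [0,-2,0]
  row2 -= 1·row0 → [0,-4,-2]
  row2 -= 2·row1 → [0,0,-2]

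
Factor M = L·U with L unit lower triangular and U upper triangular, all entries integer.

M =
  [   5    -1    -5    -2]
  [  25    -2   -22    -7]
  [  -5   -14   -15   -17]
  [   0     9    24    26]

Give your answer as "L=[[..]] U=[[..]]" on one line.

L=[[1,0,0,0],[5,1,0,0],[-1,-5,1,0],[0,3,-3,1]] U=[[5,-1,-5,-2],[0,3,3,3],[0,0,-5,-4],[0,0,0,5]]

  R1 -= 5·R0 → [0,3,3,3]
  R2 -= -1·R0 → [0,-15,-20,-19]
  R3 -= 0·R0 → [0,9,24,26]
  R2 -= -5·R1 → [0,0,-5,-4]
  R3 -= 3·R1 → [0,0,15,17]
  R3 -= -3·R2 → [0,0,0,5]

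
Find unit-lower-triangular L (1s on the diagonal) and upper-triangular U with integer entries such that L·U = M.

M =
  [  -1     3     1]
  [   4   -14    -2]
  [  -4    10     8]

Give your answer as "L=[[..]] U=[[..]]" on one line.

  r1 -= -4·r0 → [0,-2,2]
  r2 -= 4·r0 → [0,-2,4]
  r2 -= 1·r1 → [0,0,2]

L=[[1,0,0],[-4,1,0],[4,1,1]] U=[[-1,3,1],[0,-2,2],[0,0,2]]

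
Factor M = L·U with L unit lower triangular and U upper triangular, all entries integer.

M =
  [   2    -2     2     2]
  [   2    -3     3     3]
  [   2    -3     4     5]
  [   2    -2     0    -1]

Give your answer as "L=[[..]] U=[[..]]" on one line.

  r1 -= 1·r0 → [0,-1,1,1]
  r2 -= 1·r0 → [0,-1,2,3]
  r3 -= 1·r0 → [0,0,-2,-3]
  r2 -= 1·r1 → [0,0,1,2]
  r3 -= 0·r1 → [0,0,-2,-3]
  r3 -= -2·r2 → [0,0,0,1]

L=[[1,0,0,0],[1,1,0,0],[1,1,1,0],[1,0,-2,1]] U=[[2,-2,2,2],[0,-1,1,1],[0,0,1,2],[0,0,0,1]]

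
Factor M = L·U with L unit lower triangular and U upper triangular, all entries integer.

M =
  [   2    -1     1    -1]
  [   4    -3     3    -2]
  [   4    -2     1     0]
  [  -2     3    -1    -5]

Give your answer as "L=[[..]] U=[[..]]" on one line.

  r1 -= 2·r0 → [0,-1,1,0]
  r2 -= 2·r0 → [0,0,-1,2]
  r3 -= -1·r0 → [0,2,0,-6]
  r2 -= 0·r1 → [0,0,-1,2]
  r3 -= -2·r1 → [0,0,2,-6]
  r3 -= -2·r2 → [0,0,0,-2]

L=[[1,0,0,0],[2,1,0,0],[2,0,1,0],[-1,-2,-2,1]] U=[[2,-1,1,-1],[0,-1,1,0],[0,0,-1,2],[0,0,0,-2]]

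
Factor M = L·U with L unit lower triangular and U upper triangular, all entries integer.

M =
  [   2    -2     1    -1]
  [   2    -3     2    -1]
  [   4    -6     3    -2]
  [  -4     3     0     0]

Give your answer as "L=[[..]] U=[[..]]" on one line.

  row1 -= 1·row0 → [0,-1,1,0]
  row2 -= 2·row0 → [0,-2,1,0]
  row3 -= -2·row0 → [0,-1,2,-2]
  row2 -= 2·row1 → [0,0,-1,0]
  row3 -= 1·row1 → [0,0,1,-2]
  row3 -= -1·row2 → [0,0,0,-2]

L=[[1,0,0,0],[1,1,0,0],[2,2,1,0],[-2,1,-1,1]] U=[[2,-2,1,-1],[0,-1,1,0],[0,0,-1,0],[0,0,0,-2]]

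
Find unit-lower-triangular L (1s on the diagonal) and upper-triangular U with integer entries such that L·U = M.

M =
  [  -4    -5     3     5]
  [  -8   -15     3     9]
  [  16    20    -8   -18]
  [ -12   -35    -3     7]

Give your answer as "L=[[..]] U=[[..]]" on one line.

  r1 -= 2·r0 → [0,-5,-3,-1]
  r2 -= -4·r0 → [0,0,4,2]
  r3 -= 3·r0 → [0,-20,-12,-8]
  r2 -= 0·r1 → [0,0,4,2]
  r3 -= 4·r1 → [0,0,0,-4]
  r3 -= 0·r2 → [0,0,0,-4]

L=[[1,0,0,0],[2,1,0,0],[-4,0,1,0],[3,4,0,1]] U=[[-4,-5,3,5],[0,-5,-3,-1],[0,0,4,2],[0,0,0,-4]]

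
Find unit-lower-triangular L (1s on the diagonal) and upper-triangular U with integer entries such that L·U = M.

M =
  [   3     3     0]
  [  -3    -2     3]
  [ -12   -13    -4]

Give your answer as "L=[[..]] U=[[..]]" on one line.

  R1 -= -1·R0 → [0,1,3]
  R2 -= -4·R0 → [0,-1,-4]
  R2 -= -1·R1 → [0,0,-1]

L=[[1,0,0],[-1,1,0],[-4,-1,1]] U=[[3,3,0],[0,1,3],[0,0,-1]]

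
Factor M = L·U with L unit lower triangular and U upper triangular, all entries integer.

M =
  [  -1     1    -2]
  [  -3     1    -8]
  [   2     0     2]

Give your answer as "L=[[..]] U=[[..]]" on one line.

L=[[1,0,0],[3,1,0],[-2,-1,1]] U=[[-1,1,-2],[0,-2,-2],[0,0,-4]]

  r1 -= 3·r0 → [0,-2,-2]
  r2 -= -2·r0 → [0,2,-2]
  r2 -= -1·r1 → [0,0,-4]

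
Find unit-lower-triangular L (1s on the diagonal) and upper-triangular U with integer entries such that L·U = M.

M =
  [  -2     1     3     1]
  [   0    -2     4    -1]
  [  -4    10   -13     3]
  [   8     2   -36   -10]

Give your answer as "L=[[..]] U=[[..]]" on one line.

L=[[1,0,0,0],[0,1,0,0],[2,-4,1,0],[-4,-3,4,1]] U=[[-2,1,3,1],[0,-2,4,-1],[0,0,-3,-3],[0,0,0,3]]

  R1 -= 0·R0 → [0,-2,4,-1]
  R2 -= 2·R0 → [0,8,-19,1]
  R3 -= -4·R0 → [0,6,-24,-6]
  R2 -= -4·R1 → [0,0,-3,-3]
  R3 -= -3·R1 → [0,0,-12,-9]
  R3 -= 4·R2 → [0,0,0,3]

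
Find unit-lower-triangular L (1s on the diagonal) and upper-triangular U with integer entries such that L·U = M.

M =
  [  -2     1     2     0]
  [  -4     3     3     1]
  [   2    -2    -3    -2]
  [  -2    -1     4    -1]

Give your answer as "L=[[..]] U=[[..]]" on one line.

  r1 -= 2·r0 → [0,1,-1,1]
  r2 -= -1·r0 → [0,-1,-1,-2]
  r3 -= 1·r0 → [0,-2,2,-1]
  r2 -= -1·r1 → [0,0,-2,-1]
  r3 -= -2·r1 → [0,0,0,1]
  r3 -= 0·r2 → [0,0,0,1]

L=[[1,0,0,0],[2,1,0,0],[-1,-1,1,0],[1,-2,0,1]] U=[[-2,1,2,0],[0,1,-1,1],[0,0,-2,-1],[0,0,0,1]]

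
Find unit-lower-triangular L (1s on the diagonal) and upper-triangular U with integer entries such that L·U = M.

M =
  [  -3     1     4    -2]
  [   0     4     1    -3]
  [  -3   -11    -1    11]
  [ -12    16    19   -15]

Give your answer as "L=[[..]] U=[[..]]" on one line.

L=[[1,0,0,0],[0,1,0,0],[1,-3,1,0],[4,3,0,1]] U=[[-3,1,4,-2],[0,4,1,-3],[0,0,-2,4],[0,0,0,2]]

  row1 -= 0·row0 → [0,4,1,-3]
  row2 -= 1·row0 → [0,-12,-5,13]
  row3 -= 4·row0 → [0,12,3,-7]
  row2 -= -3·row1 → [0,0,-2,4]
  row3 -= 3·row1 → [0,0,0,2]
  row3 -= 0·row2 → [0,0,0,2]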